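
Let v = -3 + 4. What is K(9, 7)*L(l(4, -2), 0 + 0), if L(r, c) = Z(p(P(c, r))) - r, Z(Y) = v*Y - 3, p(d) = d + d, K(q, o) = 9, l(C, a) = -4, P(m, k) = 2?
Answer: 45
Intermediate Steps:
v = 1
p(d) = 2*d
Z(Y) = -3 + Y (Z(Y) = 1*Y - 3 = Y - 3 = -3 + Y)
L(r, c) = 1 - r (L(r, c) = (-3 + 2*2) - r = (-3 + 4) - r = 1 - r)
K(9, 7)*L(l(4, -2), 0 + 0) = 9*(1 - 1*(-4)) = 9*(1 + 4) = 9*5 = 45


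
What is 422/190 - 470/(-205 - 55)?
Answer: 9951/2470 ≈ 4.0287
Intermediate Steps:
422/190 - 470/(-205 - 55) = 422*(1/190) - 470/(-260) = 211/95 - 470*(-1/260) = 211/95 + 47/26 = 9951/2470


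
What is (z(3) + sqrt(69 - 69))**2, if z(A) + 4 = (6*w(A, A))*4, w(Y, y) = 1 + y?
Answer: 8464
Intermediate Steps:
z(A) = 20 + 24*A (z(A) = -4 + (6*(1 + A))*4 = -4 + (6 + 6*A)*4 = -4 + (24 + 24*A) = 20 + 24*A)
(z(3) + sqrt(69 - 69))**2 = ((20 + 24*3) + sqrt(69 - 69))**2 = ((20 + 72) + sqrt(0))**2 = (92 + 0)**2 = 92**2 = 8464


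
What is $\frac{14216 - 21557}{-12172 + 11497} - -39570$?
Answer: $\frac{8905697}{225} \approx 39581.0$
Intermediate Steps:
$\frac{14216 - 21557}{-12172 + 11497} - -39570 = - \frac{7341}{-675} + 39570 = \left(-7341\right) \left(- \frac{1}{675}\right) + 39570 = \frac{2447}{225} + 39570 = \frac{8905697}{225}$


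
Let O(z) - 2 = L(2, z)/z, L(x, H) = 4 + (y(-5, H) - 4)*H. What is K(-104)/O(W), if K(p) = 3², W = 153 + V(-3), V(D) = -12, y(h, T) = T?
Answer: 1269/19603 ≈ 0.064735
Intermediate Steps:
W = 141 (W = 153 - 12 = 141)
K(p) = 9
L(x, H) = 4 + H*(-4 + H) (L(x, H) = 4 + (H - 4)*H = 4 + (-4 + H)*H = 4 + H*(-4 + H))
O(z) = 2 + (4 + z² - 4*z)/z
K(-104)/O(W) = 9/(-2 + 141 + 4/141) = 9/(19603/141) = 9*(141/19603) = 1269/19603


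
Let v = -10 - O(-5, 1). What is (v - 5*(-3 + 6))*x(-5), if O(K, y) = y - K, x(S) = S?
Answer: 155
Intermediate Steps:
v = -16 (v = -10 - (1 - 1*(-5)) = -10 - (1 + 5) = -10 - 1*6 = -10 - 6 = -16)
(v - 5*(-3 + 6))*x(-5) = (-16 - 5*(-3 + 6))*(-5) = (-16 - 5*3)*(-5) = (-16 - 15)*(-5) = -31*(-5) = 155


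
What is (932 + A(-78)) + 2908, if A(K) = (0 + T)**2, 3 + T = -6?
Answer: 3921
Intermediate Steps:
T = -9 (T = -3 - 6 = -9)
A(K) = 81 (A(K) = (0 - 9)**2 = (-9)**2 = 81)
(932 + A(-78)) + 2908 = (932 + 81) + 2908 = 1013 + 2908 = 3921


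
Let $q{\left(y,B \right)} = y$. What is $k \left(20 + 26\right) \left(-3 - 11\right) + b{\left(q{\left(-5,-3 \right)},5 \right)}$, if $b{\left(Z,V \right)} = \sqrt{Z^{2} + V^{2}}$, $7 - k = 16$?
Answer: $5796 + 5 \sqrt{2} \approx 5803.1$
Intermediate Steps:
$k = -9$ ($k = 7 - 16 = -9$)
$b{\left(Z,V \right)} = \sqrt{V^{2} + Z^{2}}$
$k \left(20 + 26\right) \left(-3 - 11\right) + b{\left(q{\left(-5,-3 \right)},5 \right)} = - 9 \left(20 + 26\right) \left(-3 - 11\right) + \sqrt{5^{2} + \left(-5\right)^{2}} = - 9 \cdot 46 \left(-14\right) + \sqrt{25 + 25} = \left(-9\right) \left(-644\right) + \sqrt{50} = 5796 + 5 \sqrt{2}$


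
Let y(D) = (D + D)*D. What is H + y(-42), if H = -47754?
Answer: -44226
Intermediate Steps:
y(D) = 2*D**2 (y(D) = (2*D)*D = 2*D**2)
H + y(-42) = -47754 + 2*(-42)**2 = -47754 + 2*1764 = -47754 + 3528 = -44226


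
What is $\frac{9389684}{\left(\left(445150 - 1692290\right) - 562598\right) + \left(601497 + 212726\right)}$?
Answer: $- \frac{9389684}{995515} \approx -9.432$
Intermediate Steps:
$\frac{9389684}{\left(\left(445150 - 1692290\right) - 562598\right) + \left(601497 + 212726\right)} = \frac{9389684}{\left(\left(445150 - 1692290\right) - 562598\right) + 814223} = \frac{9389684}{\left(-1247140 - 562598\right) + 814223} = \frac{9389684}{-1809738 + 814223} = \frac{9389684}{-995515} = 9389684 \left(- \frac{1}{995515}\right) = - \frac{9389684}{995515}$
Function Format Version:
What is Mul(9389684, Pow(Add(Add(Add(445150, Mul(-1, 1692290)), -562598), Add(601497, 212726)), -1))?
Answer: Rational(-9389684, 995515) ≈ -9.4320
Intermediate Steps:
Mul(9389684, Pow(Add(Add(Add(445150, Mul(-1, 1692290)), -562598), Add(601497, 212726)), -1)) = Mul(9389684, Pow(Add(Add(Add(445150, -1692290), -562598), 814223), -1)) = Mul(9389684, Pow(Add(Add(-1247140, -562598), 814223), -1)) = Mul(9389684, Pow(Add(-1809738, 814223), -1)) = Mul(9389684, Pow(-995515, -1)) = Mul(9389684, Rational(-1, 995515)) = Rational(-9389684, 995515)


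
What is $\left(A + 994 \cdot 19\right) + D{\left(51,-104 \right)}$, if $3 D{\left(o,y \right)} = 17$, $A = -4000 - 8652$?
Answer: $\frac{18719}{3} \approx 6239.7$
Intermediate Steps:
$A = -12652$ ($A = -4000 - 8652 = -12652$)
$D{\left(o,y \right)} = \frac{17}{3}$ ($D{\left(o,y \right)} = \frac{1}{3} \cdot 17 = \frac{17}{3}$)
$\left(A + 994 \cdot 19\right) + D{\left(51,-104 \right)} = \left(-12652 + 994 \cdot 19\right) + \frac{17}{3} = \left(-12652 + 18886\right) + \frac{17}{3} = 6234 + \frac{17}{3} = \frac{18719}{3}$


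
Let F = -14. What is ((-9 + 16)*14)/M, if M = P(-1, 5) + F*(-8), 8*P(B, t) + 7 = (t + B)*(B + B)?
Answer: 784/881 ≈ 0.88990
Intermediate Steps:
P(B, t) = -7/8 + B*(B + t)/4 (P(B, t) = -7/8 + ((t + B)*(B + B))/8 = -7/8 + ((B + t)*(2*B))/8 = -7/8 + (2*B*(B + t))/8 = -7/8 + B*(B + t)/4)
M = 881/8 (M = (-7/8 + (1/4)*(-1)**2 + (1/4)*(-1)*5) - 14*(-8) = (-7/8 + (1/4)*1 - 5/4) + 112 = (-7/8 + 1/4 - 5/4) + 112 = -15/8 + 112 = 881/8 ≈ 110.13)
((-9 + 16)*14)/M = ((-9 + 16)*14)/(881/8) = (7*14)*(8/881) = 98*(8/881) = 784/881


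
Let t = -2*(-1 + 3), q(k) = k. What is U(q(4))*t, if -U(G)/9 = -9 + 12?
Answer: 108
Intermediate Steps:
U(G) = -27 (U(G) = -9*(-9 + 12) = -9*3 = -27)
t = -4 (t = -2*2 = -4)
U(q(4))*t = -27*(-4) = 108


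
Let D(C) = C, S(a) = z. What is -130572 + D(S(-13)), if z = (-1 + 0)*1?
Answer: -130573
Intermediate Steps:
z = -1 (z = -1*1 = -1)
S(a) = -1
-130572 + D(S(-13)) = -130572 - 1 = -130573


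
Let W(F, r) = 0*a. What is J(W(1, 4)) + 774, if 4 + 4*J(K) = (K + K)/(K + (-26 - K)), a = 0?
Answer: 773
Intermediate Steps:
W(F, r) = 0 (W(F, r) = 0*0 = 0)
J(K) = -1 - K/52 (J(K) = -1 + ((K + K)/(K + (-26 - K)))/4 = -1 + ((2*K)/(-26))/4 = -1 + ((2*K)*(-1/26))/4 = -1 + (-K/13)/4 = -1 - K/52)
J(W(1, 4)) + 774 = (-1 - 1/52*0) + 774 = (-1 + 0) + 774 = -1 + 774 = 773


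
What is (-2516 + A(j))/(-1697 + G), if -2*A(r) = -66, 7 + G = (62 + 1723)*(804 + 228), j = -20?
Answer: -2483/1840416 ≈ -0.0013492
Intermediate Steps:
G = 1842113 (G = -7 + (62 + 1723)*(804 + 228) = -7 + 1785*1032 = -7 + 1842120 = 1842113)
A(r) = 33 (A(r) = -1/2*(-66) = 33)
(-2516 + A(j))/(-1697 + G) = (-2516 + 33)/(-1697 + 1842113) = -2483/1840416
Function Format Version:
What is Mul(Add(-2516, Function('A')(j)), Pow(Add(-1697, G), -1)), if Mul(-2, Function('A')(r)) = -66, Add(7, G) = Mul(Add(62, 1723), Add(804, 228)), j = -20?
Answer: Rational(-2483, 1840416) ≈ -0.0013492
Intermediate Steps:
G = 1842113 (G = Add(-7, Mul(Add(62, 1723), Add(804, 228))) = Add(-7, Mul(1785, 1032)) = Add(-7, 1842120) = 1842113)
Function('A')(r) = 33 (Function('A')(r) = Mul(Rational(-1, 2), -66) = 33)
Mul(Add(-2516, Function('A')(j)), Pow(Add(-1697, G), -1)) = Mul(Add(-2516, 33), Pow(Add(-1697, 1842113), -1)) = Mul(-2483, Pow(1840416, -1)) = Mul(-2483, Rational(1, 1840416)) = Rational(-2483, 1840416)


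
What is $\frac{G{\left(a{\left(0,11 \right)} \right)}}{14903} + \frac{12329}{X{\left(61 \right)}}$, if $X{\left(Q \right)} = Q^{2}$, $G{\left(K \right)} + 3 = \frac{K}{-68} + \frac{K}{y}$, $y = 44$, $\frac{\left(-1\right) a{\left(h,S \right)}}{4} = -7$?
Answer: $\frac{34357278070}{10369909781} \approx 3.3132$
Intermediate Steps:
$a{\left(h,S \right)} = 28$ ($a{\left(h,S \right)} = \left(-4\right) \left(-7\right) = 28$)
$G{\left(K \right)} = -3 + \frac{3 K}{374}$ ($G{\left(K \right)} = -3 + \left(\frac{K}{-68} + \frac{K}{44}\right) = -3 + \left(K \left(- \frac{1}{68}\right) + K \frac{1}{44}\right) = -3 + \left(- \frac{K}{68} + \frac{K}{44}\right) = -3 + \frac{3 K}{374}$)
$\frac{G{\left(a{\left(0,11 \right)} \right)}}{14903} + \frac{12329}{X{\left(61 \right)}} = \frac{-3 + \frac{3}{374} \cdot 28}{14903} + \frac{12329}{61^{2}} = \left(-3 + \frac{42}{187}\right) \frac{1}{14903} + \frac{12329}{3721} = \left(- \frac{519}{187}\right) \frac{1}{14903} + 12329 \cdot \frac{1}{3721} = - \frac{519}{2786861} + \frac{12329}{3721} = \frac{34357278070}{10369909781}$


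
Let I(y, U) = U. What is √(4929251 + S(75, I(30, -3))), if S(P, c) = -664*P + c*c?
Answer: 2*√1219865 ≈ 2208.9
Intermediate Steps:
S(P, c) = c² - 664*P (S(P, c) = -664*P + c² = c² - 664*P)
√(4929251 + S(75, I(30, -3))) = √(4929251 + ((-3)² - 664*75)) = √(4929251 + (9 - 49800)) = √(4929251 - 49791) = √4879460 = 2*√1219865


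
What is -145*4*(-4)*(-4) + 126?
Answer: -9154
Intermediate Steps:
-145*4*(-4)*(-4) + 126 = -(-2320)*(-4) + 126 = -145*64 + 126 = -9280 + 126 = -9154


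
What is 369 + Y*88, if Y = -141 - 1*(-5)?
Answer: -11599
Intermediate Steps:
Y = -136 (Y = -141 + 5 = -136)
369 + Y*88 = 369 - 136*88 = 369 - 11968 = -11599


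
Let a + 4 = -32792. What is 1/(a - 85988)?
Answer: -1/118784 ≈ -8.4186e-6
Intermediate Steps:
a = -32796 (a = -4 - 32792 = -32796)
1/(a - 85988) = 1/(-32796 - 85988) = 1/(-118784) = -1/118784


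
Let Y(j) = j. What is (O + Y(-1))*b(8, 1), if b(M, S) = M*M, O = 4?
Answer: 192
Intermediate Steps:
b(M, S) = M²
(O + Y(-1))*b(8, 1) = (4 - 1)*8² = 3*64 = 192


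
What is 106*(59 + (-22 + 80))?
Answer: 12402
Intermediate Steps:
106*(59 + (-22 + 80)) = 106*(59 + 58) = 106*117 = 12402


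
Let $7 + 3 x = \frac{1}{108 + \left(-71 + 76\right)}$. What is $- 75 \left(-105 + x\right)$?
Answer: $\frac{909625}{113} \approx 8049.8$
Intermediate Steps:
$x = - \frac{790}{339}$ ($x = - \frac{7}{3} + \frac{1}{3 \left(108 + \left(-71 + 76\right)\right)} = - \frac{7}{3} + \frac{1}{3 \left(108 + 5\right)} = - \frac{7}{3} + \frac{1}{3 \cdot 113} = - \frac{7}{3} + \frac{1}{3} \cdot \frac{1}{113} = - \frac{7}{3} + \frac{1}{339} = - \frac{790}{339} \approx -2.3304$)
$- 75 \left(-105 + x\right) = - 75 \left(-105 - \frac{790}{339}\right) = \left(-75\right) \left(- \frac{36385}{339}\right) = \frac{909625}{113}$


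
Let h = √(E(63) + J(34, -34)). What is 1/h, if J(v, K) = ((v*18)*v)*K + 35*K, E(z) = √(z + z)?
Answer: (-708662 + 3*√14)^(-½) ≈ -0.0011879*I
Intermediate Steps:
E(z) = √2*√z (E(z) = √(2*z) = √2*√z)
J(v, K) = 35*K + 18*K*v² (J(v, K) = ((18*v)*v)*K + 35*K = (18*v²)*K + 35*K = 18*K*v² + 35*K = 35*K + 18*K*v²)
h = √(-708662 + 3*√14) (h = √(√2*√63 - 34*(35 + 18*34²)) = √(√2*(3*√7) - 34*(35 + 18*1156)) = √(3*√14 - 34*(35 + 20808)) = √(3*√14 - 34*20843) = √(3*√14 - 708662) = √(-708662 + 3*√14) ≈ 841.81*I)
1/h = 1/(√(-708662 + 3*√14)) = (-708662 + 3*√14)^(-½)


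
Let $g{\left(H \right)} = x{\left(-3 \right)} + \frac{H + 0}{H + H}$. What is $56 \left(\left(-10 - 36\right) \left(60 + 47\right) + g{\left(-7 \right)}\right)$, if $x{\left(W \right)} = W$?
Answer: $-275772$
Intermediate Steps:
$g{\left(H \right)} = - \frac{5}{2}$ ($g{\left(H \right)} = -3 + \frac{H + 0}{H + H} = -3 + \frac{H}{2 H} = -3 + H \frac{1}{2 H} = -3 + \frac{1}{2} = - \frac{5}{2}$)
$56 \left(\left(-10 - 36\right) \left(60 + 47\right) + g{\left(-7 \right)}\right) = 56 \left(\left(-10 - 36\right) \left(60 + 47\right) - \frac{5}{2}\right) = 56 \left(\left(-46\right) 107 - \frac{5}{2}\right) = 56 \left(-4922 - \frac{5}{2}\right) = 56 \left(- \frac{9849}{2}\right) = -275772$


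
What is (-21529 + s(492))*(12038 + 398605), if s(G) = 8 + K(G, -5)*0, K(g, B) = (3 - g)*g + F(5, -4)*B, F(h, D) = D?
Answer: -8837448003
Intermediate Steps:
K(g, B) = -4*B + g*(3 - g) (K(g, B) = (3 - g)*g - 4*B = g*(3 - g) - 4*B = -4*B + g*(3 - g))
s(G) = 8 (s(G) = 8 + (-G² - 4*(-5) + 3*G)*0 = 8 + (-G² + 20 + 3*G)*0 = 8 + (20 - G² + 3*G)*0 = 8 + 0 = 8)
(-21529 + s(492))*(12038 + 398605) = (-21529 + 8)*(12038 + 398605) = -21521*410643 = -8837448003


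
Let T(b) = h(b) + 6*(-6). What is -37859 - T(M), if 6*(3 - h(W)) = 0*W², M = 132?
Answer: -37826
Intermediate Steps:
h(W) = 3 (h(W) = 3 - 0*W² = 3 - ⅙*0 = 3 + 0 = 3)
T(b) = -33 (T(b) = 3 + 6*(-6) = 3 - 36 = -33)
-37859 - T(M) = -37859 - 1*(-33) = -37859 + 33 = -37826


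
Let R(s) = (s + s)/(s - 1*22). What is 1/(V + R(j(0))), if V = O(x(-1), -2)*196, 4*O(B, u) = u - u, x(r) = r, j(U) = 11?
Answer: -½ ≈ -0.50000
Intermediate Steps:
R(s) = 2*s/(-22 + s) (R(s) = (2*s)/(s - 22) = (2*s)/(-22 + s) = 2*s/(-22 + s))
O(B, u) = 0 (O(B, u) = (u - u)/4 = (¼)*0 = 0)
V = 0 (V = 0*196 = 0)
1/(V + R(j(0))) = 1/(0 + 2*11/(-22 + 11)) = 1/(0 + 2*11/(-11)) = 1/(0 + 2*11*(-1/11)) = 1/(0 - 2) = 1/(-2) = -½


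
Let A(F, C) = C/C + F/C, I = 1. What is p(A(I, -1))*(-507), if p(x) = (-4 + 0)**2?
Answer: -8112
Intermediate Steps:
A(F, C) = 1 + F/C
p(x) = 16 (p(x) = (-4)**2 = 16)
p(A(I, -1))*(-507) = 16*(-507) = -8112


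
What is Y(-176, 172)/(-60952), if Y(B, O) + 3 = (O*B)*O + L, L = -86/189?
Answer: 984082829/11519928 ≈ 85.424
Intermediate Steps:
L = -86/189 (L = -86*1/189 = -86/189 ≈ -0.45503)
Y(B, O) = -653/189 + B*O² (Y(B, O) = -3 + ((O*B)*O - 86/189) = -3 + ((B*O)*O - 86/189) = -3 + (B*O² - 86/189) = -3 + (-86/189 + B*O²) = -653/189 + B*O²)
Y(-176, 172)/(-60952) = (-653/189 - 176*172²)/(-60952) = (-653/189 - 176*29584)*(-1/60952) = (-653/189 - 5206784)*(-1/60952) = -984082829/189*(-1/60952) = 984082829/11519928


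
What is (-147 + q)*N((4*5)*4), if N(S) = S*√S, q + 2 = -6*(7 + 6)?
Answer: -72640*√5 ≈ -1.6243e+5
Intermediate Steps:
q = -80 (q = -2 - 6*(7 + 6) = -2 - 6*13 = -2 - 78 = -80)
N(S) = S^(3/2)
(-147 + q)*N((4*5)*4) = (-147 - 80)*((4*5)*4)^(3/2) = -227*320*√5 = -72640*√5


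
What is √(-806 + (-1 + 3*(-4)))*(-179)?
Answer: -537*I*√91 ≈ -5122.7*I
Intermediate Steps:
√(-806 + (-1 + 3*(-4)))*(-179) = √(-806 + (-1 - 12))*(-179) = √(-806 - 13)*(-179) = √(-819)*(-179) = (3*I*√91)*(-179) = -537*I*√91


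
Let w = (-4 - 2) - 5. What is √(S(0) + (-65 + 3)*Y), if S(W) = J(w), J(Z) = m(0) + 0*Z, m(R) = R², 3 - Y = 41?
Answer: 2*√589 ≈ 48.539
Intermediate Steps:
Y = -38 (Y = 3 - 1*41 = 3 - 41 = -38)
w = -11 (w = -6 - 5 = -11)
J(Z) = 0 (J(Z) = 0² + 0*Z = 0 + 0 = 0)
S(W) = 0
√(S(0) + (-65 + 3)*Y) = √(0 + (-65 + 3)*(-38)) = √(0 - 62*(-38)) = √(0 + 2356) = √2356 = 2*√589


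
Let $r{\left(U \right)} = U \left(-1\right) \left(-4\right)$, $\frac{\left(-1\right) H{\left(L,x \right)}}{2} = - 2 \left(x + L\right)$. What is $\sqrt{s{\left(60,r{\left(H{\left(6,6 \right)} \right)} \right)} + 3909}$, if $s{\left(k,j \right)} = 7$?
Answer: $2 \sqrt{979} \approx 62.578$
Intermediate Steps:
$H{\left(L,x \right)} = 4 L + 4 x$ ($H{\left(L,x \right)} = - 2 \left(- 2 \left(x + L\right)\right) = - 2 \left(- 2 \left(L + x\right)\right) = - 2 \left(- 2 L - 2 x\right) = 4 L + 4 x$)
$r{\left(U \right)} = 4 U$ ($r{\left(U \right)} = - U \left(-4\right) = 4 U$)
$\sqrt{s{\left(60,r{\left(H{\left(6,6 \right)} \right)} \right)} + 3909} = \sqrt{7 + 3909} = \sqrt{3916} = 2 \sqrt{979}$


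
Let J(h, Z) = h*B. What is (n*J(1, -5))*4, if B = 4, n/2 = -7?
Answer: -224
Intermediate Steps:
n = -14 (n = 2*(-7) = -14)
J(h, Z) = 4*h (J(h, Z) = h*4 = 4*h)
(n*J(1, -5))*4 = -56*4 = -224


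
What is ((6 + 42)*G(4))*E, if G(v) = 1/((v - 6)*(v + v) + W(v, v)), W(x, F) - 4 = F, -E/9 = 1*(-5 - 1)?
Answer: -324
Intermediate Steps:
E = 54 (E = -9*(-5 - 1) = -9*(-6) = 54)
W(x, F) = 4 + F
G(v) = 1/(4 + v + 2*v*(-6 + v)) (G(v) = 1/((v - 6)*(v + v) + (4 + v)) = 1/((-6 + v)*(2*v) + (4 + v)) = 1/(2*v*(-6 + v) + (4 + v)) = 1/(4 + v + 2*v*(-6 + v)))
((6 + 42)*G(4))*E = ((6 + 42)/(4 - 11*4 + 2*4²))*54 = (48/(4 - 44 + 2*16))*54 = (48/(4 - 44 + 32))*54 = (48/(-8))*54 = (48*(-⅛))*54 = -6*54 = -324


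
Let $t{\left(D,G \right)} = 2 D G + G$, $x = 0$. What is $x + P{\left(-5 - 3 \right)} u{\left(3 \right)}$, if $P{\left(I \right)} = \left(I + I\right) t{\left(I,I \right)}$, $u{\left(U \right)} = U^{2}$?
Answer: $-17280$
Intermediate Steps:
$t{\left(D,G \right)} = G + 2 D G$ ($t{\left(D,G \right)} = 2 D G + G = G + 2 D G$)
$P{\left(I \right)} = 2 I^{2} \left(1 + 2 I\right)$ ($P{\left(I \right)} = \left(I + I\right) I \left(1 + 2 I\right) = 2 I I \left(1 + 2 I\right) = 2 I^{2} \left(1 + 2 I\right)$)
$x + P{\left(-5 - 3 \right)} u{\left(3 \right)} = 0 + \left(-5 - 3\right)^{2} \left(2 + 4 \left(-5 - 3\right)\right) 3^{2} = 0 + \left(-8\right)^{2} \left(2 + 4 \left(-8\right)\right) 9 = 0 + 64 \left(2 - 32\right) 9 = 0 + 64 \left(-30\right) 9 = 0 - 17280 = -17280$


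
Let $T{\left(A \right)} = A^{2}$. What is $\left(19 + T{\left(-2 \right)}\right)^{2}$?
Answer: $529$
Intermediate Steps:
$\left(19 + T{\left(-2 \right)}\right)^{2} = \left(19 + \left(-2\right)^{2}\right)^{2} = \left(19 + 4\right)^{2} = 23^{2} = 529$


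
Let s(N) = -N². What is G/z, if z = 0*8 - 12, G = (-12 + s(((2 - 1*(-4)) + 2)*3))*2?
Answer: 98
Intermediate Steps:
G = -1176 (G = (-12 - (((2 - 1*(-4)) + 2)*3)²)*2 = (-12 - (((2 + 4) + 2)*3)²)*2 = (-12 - ((6 + 2)*3)²)*2 = (-12 - (8*3)²)*2 = (-12 - 1*24²)*2 = (-12 - 1*576)*2 = (-12 - 576)*2 = -588*2 = -1176)
z = -12 (z = 0 - 12 = -12)
G/z = -1176/(-12) = -1176*(-1/12) = 98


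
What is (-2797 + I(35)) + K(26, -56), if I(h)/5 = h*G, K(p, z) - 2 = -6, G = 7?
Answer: -1576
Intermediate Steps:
K(p, z) = -4 (K(p, z) = 2 - 6 = -4)
I(h) = 35*h (I(h) = 5*(h*7) = 5*(7*h) = 35*h)
(-2797 + I(35)) + K(26, -56) = (-2797 + 35*35) - 4 = (-2797 + 1225) - 4 = -1572 - 4 = -1576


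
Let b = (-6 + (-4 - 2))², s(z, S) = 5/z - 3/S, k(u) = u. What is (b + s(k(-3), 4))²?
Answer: 2886601/144 ≈ 20046.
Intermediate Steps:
s(z, S) = -3/S + 5/z
b = 144 (b = (-6 - 6)² = (-12)² = 144)
(b + s(k(-3), 4))² = (144 + (-3/4 + 5/(-3)))² = (144 + (-3*¼ + 5*(-⅓)))² = (144 + (-¾ - 5/3))² = (144 - 29/12)² = (1699/12)² = 2886601/144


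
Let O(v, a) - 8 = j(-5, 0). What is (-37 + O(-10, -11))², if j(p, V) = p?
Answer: 1156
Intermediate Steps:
O(v, a) = 3 (O(v, a) = 8 - 5 = 3)
(-37 + O(-10, -11))² = (-37 + 3)² = (-34)² = 1156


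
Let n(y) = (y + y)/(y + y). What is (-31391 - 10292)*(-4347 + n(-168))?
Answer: 181154318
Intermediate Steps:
n(y) = 1 (n(y) = (2*y)/((2*y)) = (2*y)*(1/(2*y)) = 1)
(-31391 - 10292)*(-4347 + n(-168)) = (-31391 - 10292)*(-4347 + 1) = -41683*(-4346) = 181154318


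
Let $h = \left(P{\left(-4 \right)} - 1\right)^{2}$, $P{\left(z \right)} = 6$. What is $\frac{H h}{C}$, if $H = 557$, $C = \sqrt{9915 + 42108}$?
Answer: $\frac{13925 \sqrt{52023}}{52023} \approx 61.052$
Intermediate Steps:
$C = \sqrt{52023} \approx 228.09$
$h = 25$ ($h = \left(6 - 1\right)^{2} = 5^{2} = 25$)
$\frac{H h}{C} = \frac{557 \cdot 25}{\sqrt{52023}} = 13925 \frac{\sqrt{52023}}{52023} = \frac{13925 \sqrt{52023}}{52023}$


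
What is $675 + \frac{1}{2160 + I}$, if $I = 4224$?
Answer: $\frac{4309201}{6384} \approx 675.0$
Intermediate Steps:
$675 + \frac{1}{2160 + I} = 675 + \frac{1}{2160 + 4224} = 675 + \frac{1}{6384} = \frac{4309201}{6384}$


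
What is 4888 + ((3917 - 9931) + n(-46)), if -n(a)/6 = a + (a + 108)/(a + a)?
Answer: -19457/23 ≈ -845.96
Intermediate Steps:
n(a) = -6*a - 3*(108 + a)/a (n(a) = -6*(a + (a + 108)/(a + a)) = -6*(a + (108 + a)/((2*a))) = -6*(a + (108 + a)*(1/(2*a))) = -6*(a + (108 + a)/(2*a)) = -6*a - 3*(108 + a)/a)
4888 + ((3917 - 9931) + n(-46)) = 4888 + ((3917 - 9931) + (-3 - 324/(-46) - 6*(-46))) = 4888 + (-6014 + (-3 - 324*(-1/46) + 276)) = 4888 + (-6014 + (-3 + 162/23 + 276)) = 4888 + (-6014 + 6441/23) = 4888 - 131881/23 = -19457/23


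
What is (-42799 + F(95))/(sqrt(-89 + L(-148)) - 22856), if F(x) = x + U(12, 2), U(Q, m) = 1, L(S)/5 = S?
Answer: 976019768/522397565 + 42703*I*sqrt(829)/522397565 ≈ 1.8683 + 0.0023536*I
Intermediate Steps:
L(S) = 5*S
F(x) = 1 + x (F(x) = x + 1 = 1 + x)
(-42799 + F(95))/(sqrt(-89 + L(-148)) - 22856) = (-42799 + (1 + 95))/(sqrt(-89 + 5*(-148)) - 22856) = (-42799 + 96)/(sqrt(-89 - 740) - 22856) = -42703/(sqrt(-829) - 22856) = -42703/(I*sqrt(829) - 22856) = -42703/(-22856 + I*sqrt(829))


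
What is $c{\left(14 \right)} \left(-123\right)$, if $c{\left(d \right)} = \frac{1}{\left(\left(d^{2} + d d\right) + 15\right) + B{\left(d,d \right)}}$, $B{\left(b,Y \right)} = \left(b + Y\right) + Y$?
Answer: $- \frac{123}{449} \approx -0.27394$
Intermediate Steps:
$B{\left(b,Y \right)} = b + 2 Y$ ($B{\left(b,Y \right)} = \left(Y + b\right) + Y = b + 2 Y$)
$c{\left(d \right)} = \frac{1}{15 + 2 d^{2} + 3 d}$ ($c{\left(d \right)} = \frac{1}{\left(\left(d^{2} + d d\right) + 15\right) + \left(d + 2 d\right)} = \frac{1}{\left(\left(d^{2} + d^{2}\right) + 15\right) + 3 d} = \frac{1}{\left(2 d^{2} + 15\right) + 3 d} = \frac{1}{\left(15 + 2 d^{2}\right) + 3 d} = \frac{1}{15 + 2 d^{2} + 3 d}$)
$c{\left(14 \right)} \left(-123\right) = \frac{1}{15 + 2 \cdot 14^{2} + 3 \cdot 14} \left(-123\right) = \frac{1}{15 + 2 \cdot 196 + 42} \left(-123\right) = \frac{1}{15 + 392 + 42} \left(-123\right) = \frac{1}{449} \left(-123\right) = - \frac{123}{449}$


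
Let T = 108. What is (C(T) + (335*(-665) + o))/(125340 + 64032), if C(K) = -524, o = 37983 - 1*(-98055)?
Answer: -29087/63124 ≈ -0.46079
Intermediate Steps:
o = 136038 (o = 37983 + 98055 = 136038)
(C(T) + (335*(-665) + o))/(125340 + 64032) = (-524 + (335*(-665) + 136038))/(125340 + 64032) = (-524 + (-222775 + 136038))/189372 = (-524 - 86737)*(1/189372) = -87261*1/189372 = -29087/63124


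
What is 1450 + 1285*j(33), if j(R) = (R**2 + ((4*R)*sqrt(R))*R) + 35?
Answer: 1445790 + 5597460*sqrt(33) ≈ 3.3601e+7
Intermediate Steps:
j(R) = 35 + R**2 + 4*R**(5/2) (j(R) = (R**2 + (4*R**(3/2))*R) + 35 = (R**2 + 4*R**(5/2)) + 35 = 35 + R**2 + 4*R**(5/2))
1450 + 1285*j(33) = 1450 + 1285*(35 + 33**2 + 4*33**(5/2)) = 1450 + 1285*(35 + 1089 + 4*(1089*sqrt(33))) = 1450 + 1285*(35 + 1089 + 4356*sqrt(33)) = 1450 + 1285*(1124 + 4356*sqrt(33)) = 1450 + (1444340 + 5597460*sqrt(33)) = 1445790 + 5597460*sqrt(33)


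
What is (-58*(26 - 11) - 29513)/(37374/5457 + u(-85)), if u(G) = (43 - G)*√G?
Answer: -344256131033/2304034060402 + 3216962734816*I*√85/1152017030201 ≈ -0.14941 + 25.745*I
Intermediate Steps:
u(G) = √G*(43 - G)
(-58*(26 - 11) - 29513)/(37374/5457 + u(-85)) = (-58*(26 - 11) - 29513)/(37374/5457 + √(-85)*(43 - 1*(-85))) = (-58*15 - 29513)/(37374*(1/5457) + (I*√85)*(43 + 85)) = (-870 - 29513)/(12458/1819 + (I*√85)*128) = -30383/(12458/1819 + 128*I*√85)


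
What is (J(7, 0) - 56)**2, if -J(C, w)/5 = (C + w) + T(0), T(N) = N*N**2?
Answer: 8281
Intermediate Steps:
T(N) = N**3
J(C, w) = -5*C - 5*w (J(C, w) = -5*((C + w) + 0**3) = -5*((C + w) + 0) = -5*(C + w) = -5*C - 5*w)
(J(7, 0) - 56)**2 = ((-5*7 - 5*0) - 56)**2 = ((-35 + 0) - 56)**2 = (-35 - 56)**2 = (-91)**2 = 8281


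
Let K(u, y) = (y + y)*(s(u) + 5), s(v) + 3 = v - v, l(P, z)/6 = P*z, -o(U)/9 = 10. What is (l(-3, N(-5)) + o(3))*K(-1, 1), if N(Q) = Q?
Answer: 0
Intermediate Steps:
o(U) = -90 (o(U) = -9*10 = -90)
l(P, z) = 6*P*z (l(P, z) = 6*(P*z) = 6*P*z)
s(v) = -3 (s(v) = -3 + (v - v) = -3 + 0 = -3)
K(u, y) = 4*y (K(u, y) = (y + y)*(-3 + 5) = (2*y)*2 = 4*y)
(l(-3, N(-5)) + o(3))*K(-1, 1) = (6*(-3)*(-5) - 90)*(4*1) = (90 - 90)*4 = 0*4 = 0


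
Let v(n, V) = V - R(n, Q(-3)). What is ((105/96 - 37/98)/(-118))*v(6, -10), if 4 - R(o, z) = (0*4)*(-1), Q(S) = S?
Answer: 1123/13216 ≈ 0.084973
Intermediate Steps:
R(o, z) = 4 (R(o, z) = 4 - 0*4*(-1) = 4 - 0*(-1) = 4 - 1*0 = 4 + 0 = 4)
v(n, V) = -4 + V (v(n, V) = V - 1*4 = V - 4 = -4 + V)
((105/96 - 37/98)/(-118))*v(6, -10) = ((105/96 - 37/98)/(-118))*(-4 - 10) = -(105*(1/96) - 37*1/98)/118*(-14) = -(35/32 - 37/98)/118*(-14) = -1/118*1123/1568*(-14) = -1123/185024*(-14) = 1123/13216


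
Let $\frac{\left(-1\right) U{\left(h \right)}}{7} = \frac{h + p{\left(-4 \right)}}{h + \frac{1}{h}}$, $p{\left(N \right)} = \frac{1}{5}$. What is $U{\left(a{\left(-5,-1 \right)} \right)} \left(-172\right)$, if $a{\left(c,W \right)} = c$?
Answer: $\frac{14448}{13} \approx 1111.4$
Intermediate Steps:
$p{\left(N \right)} = \frac{1}{5}$
$U{\left(h \right)} = - \frac{7 \left(\frac{1}{5} + h\right)}{h + \frac{1}{h}}$ ($U{\left(h \right)} = - 7 \frac{h + \frac{1}{5}}{h + \frac{1}{h}} = - 7 \frac{\frac{1}{5} + h}{h + \frac{1}{h}} = - \frac{7 \left(\frac{1}{5} + h\right)}{h + \frac{1}{h}}$)
$U{\left(a{\left(-5,-1 \right)} \right)} \left(-172\right) = \left(-7\right) \left(-5\right) \frac{1}{5 + 5 \left(-5\right)^{2}} \left(1 + 5 \left(-5\right)\right) \left(-172\right) = \left(-7\right) \left(-5\right) \frac{1}{5 + 5 \cdot 25} \left(1 - 25\right) \left(-172\right) = \left(-7\right) \left(-5\right) \frac{1}{5 + 125} \left(-24\right) \left(-172\right) = \left(-7\right) \left(-5\right) \frac{1}{130} \left(-24\right) \left(-172\right) = \left(- \frac{84}{13}\right) \left(-172\right) = \frac{14448}{13}$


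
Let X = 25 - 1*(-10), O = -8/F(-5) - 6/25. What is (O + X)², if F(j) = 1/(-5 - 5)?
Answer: 8231161/625 ≈ 13170.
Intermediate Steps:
F(j) = -⅒ (F(j) = 1/(-10) = -⅒)
O = 1994/25 (O = -8/(-⅒) - 6/25 = -8*(-10) - 6*1/25 = 80 - 6/25 = 1994/25 ≈ 79.760)
X = 35 (X = 25 + 10 = 35)
(O + X)² = (1994/25 + 35)² = (2869/25)² = 8231161/625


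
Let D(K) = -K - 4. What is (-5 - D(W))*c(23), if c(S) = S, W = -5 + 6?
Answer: 0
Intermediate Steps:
W = 1
D(K) = -4 - K
(-5 - D(W))*c(23) = (-5 - (-4 - 1*1))*23 = (-5 - (-4 - 1))*23 = (-5 - 1*(-5))*23 = (-5 + 5)*23 = 0*23 = 0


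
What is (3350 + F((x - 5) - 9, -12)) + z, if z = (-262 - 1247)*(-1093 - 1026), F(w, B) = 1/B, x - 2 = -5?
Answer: 38411051/12 ≈ 3.2009e+6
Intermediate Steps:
x = -3 (x = 2 - 5 = -3)
z = 3197571 (z = -1509*(-2119) = 3197571)
(3350 + F((x - 5) - 9, -12)) + z = (3350 + 1/(-12)) + 3197571 = (3350 - 1/12) + 3197571 = 40199/12 + 3197571 = 38411051/12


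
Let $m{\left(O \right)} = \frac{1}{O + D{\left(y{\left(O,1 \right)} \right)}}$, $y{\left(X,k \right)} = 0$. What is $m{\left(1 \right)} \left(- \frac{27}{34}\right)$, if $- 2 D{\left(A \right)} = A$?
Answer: $- \frac{27}{34} \approx -0.79412$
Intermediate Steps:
$D{\left(A \right)} = - \frac{A}{2}$
$m{\left(O \right)} = \frac{1}{O}$ ($m{\left(O \right)} = \frac{1}{O - 0} = \frac{1}{O + 0} = \frac{1}{O}$)
$m{\left(1 \right)} \left(- \frac{27}{34}\right) = \frac{\left(-27\right) \frac{1}{34}}{1} = 1 \left(\left(-27\right) \frac{1}{34}\right) = 1 \left(- \frac{27}{34}\right) = - \frac{27}{34}$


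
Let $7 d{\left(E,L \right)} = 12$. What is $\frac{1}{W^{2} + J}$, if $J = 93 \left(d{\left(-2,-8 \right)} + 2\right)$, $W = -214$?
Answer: $\frac{7}{322990} \approx 2.1672 \cdot 10^{-5}$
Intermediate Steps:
$d{\left(E,L \right)} = \frac{12}{7}$ ($d{\left(E,L \right)} = \frac{1}{7} \cdot 12 = \frac{12}{7}$)
$J = \frac{2418}{7}$ ($J = 93 \left(\frac{12}{7} + 2\right) = 93 \cdot \frac{26}{7} = \frac{2418}{7} \approx 345.43$)
$\frac{1}{W^{2} + J} = \frac{1}{\left(-214\right)^{2} + \frac{2418}{7}} = \frac{1}{45796 + \frac{2418}{7}} = \frac{1}{\frac{322990}{7}} = \frac{7}{322990}$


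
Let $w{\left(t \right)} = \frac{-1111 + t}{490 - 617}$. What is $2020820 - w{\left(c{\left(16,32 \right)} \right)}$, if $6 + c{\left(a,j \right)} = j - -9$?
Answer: $\frac{256643064}{127} \approx 2.0208 \cdot 10^{6}$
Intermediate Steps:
$c{\left(a,j \right)} = 3 + j$ ($c{\left(a,j \right)} = -6 + \left(j - -9\right) = -6 + \left(j + 9\right) = -6 + \left(9 + j\right) = 3 + j$)
$w{\left(t \right)} = \frac{1111}{127} - \frac{t}{127}$ ($w{\left(t \right)} = \frac{-1111 + t}{-127} = \left(-1111 + t\right) \left(- \frac{1}{127}\right) = \frac{1111}{127} - \frac{t}{127}$)
$2020820 - w{\left(c{\left(16,32 \right)} \right)} = 2020820 - \left(\frac{1111}{127} - \frac{3 + 32}{127}\right) = 2020820 - \left(\frac{1111}{127} - \frac{35}{127}\right) = 2020820 - \frac{1076}{127} = \frac{256643064}{127}$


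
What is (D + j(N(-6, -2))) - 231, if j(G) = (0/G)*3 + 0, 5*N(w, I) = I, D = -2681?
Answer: -2912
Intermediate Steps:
N(w, I) = I/5
j(G) = 0 (j(G) = 0*3 + 0 = 0 + 0 = 0)
(D + j(N(-6, -2))) - 231 = (-2681 + 0) - 231 = -2681 - 231 = -2912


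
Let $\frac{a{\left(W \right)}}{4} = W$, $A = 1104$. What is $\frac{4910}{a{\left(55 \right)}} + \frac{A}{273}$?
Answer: $\frac{52777}{2002} \approx 26.362$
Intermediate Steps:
$a{\left(W \right)} = 4 W$
$\frac{4910}{a{\left(55 \right)}} + \frac{A}{273} = \frac{4910}{4 \cdot 55} + \frac{1104}{273} = \frac{4910}{220} + 1104 \cdot \frac{1}{273} = 4910 \cdot \frac{1}{220} + \frac{368}{91} = \frac{491}{22} + \frac{368}{91} = \frac{52777}{2002}$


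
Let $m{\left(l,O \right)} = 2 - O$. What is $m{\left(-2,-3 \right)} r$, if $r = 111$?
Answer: $555$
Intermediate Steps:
$m{\left(-2,-3 \right)} r = \left(2 - -3\right) 111 = \left(2 + 3\right) 111 = 5 \cdot 111 = 555$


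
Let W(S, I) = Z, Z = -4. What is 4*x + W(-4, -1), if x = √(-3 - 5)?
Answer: -4 + 8*I*√2 ≈ -4.0 + 11.314*I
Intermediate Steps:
W(S, I) = -4
x = 2*I*√2 (x = √(-8) = 2*I*√2 ≈ 2.8284*I)
4*x + W(-4, -1) = 4*(2*I*√2) - 4 = 8*I*√2 - 4 = -4 + 8*I*√2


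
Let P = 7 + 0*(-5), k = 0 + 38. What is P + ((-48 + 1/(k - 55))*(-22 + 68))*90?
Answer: -3382261/17 ≈ -1.9896e+5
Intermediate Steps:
k = 38
P = 7 (P = 7 + 0 = 7)
P + ((-48 + 1/(k - 55))*(-22 + 68))*90 = 7 + ((-48 + 1/(38 - 55))*(-22 + 68))*90 = 7 + ((-48 + 1/(-17))*46)*90 = 7 + ((-48 - 1/17)*46)*90 = 7 - 817/17*46*90 = 7 - 37582/17*90 = 7 - 3382380/17 = -3382261/17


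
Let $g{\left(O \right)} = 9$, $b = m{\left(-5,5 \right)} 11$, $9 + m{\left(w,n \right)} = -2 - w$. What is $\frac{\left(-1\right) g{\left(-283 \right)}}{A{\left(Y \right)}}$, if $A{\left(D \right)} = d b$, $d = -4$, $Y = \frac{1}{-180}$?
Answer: $- \frac{3}{88} \approx -0.034091$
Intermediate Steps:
$m{\left(w,n \right)} = -11 - w$ ($m{\left(w,n \right)} = -9 - \left(2 + w\right) = -11 - w$)
$b = -66$ ($b = \left(-11 - -5\right) 11 = \left(-11 + 5\right) 11 = \left(-6\right) 11 = -66$)
$Y = - \frac{1}{180} \approx -0.0055556$
$A{\left(D \right)} = 264$ ($A{\left(D \right)} = \left(-4\right) \left(-66\right) = 264$)
$\frac{\left(-1\right) g{\left(-283 \right)}}{A{\left(Y \right)}} = \frac{\left(-1\right) 9}{264} = \left(-9\right) \frac{1}{264} = - \frac{3}{88}$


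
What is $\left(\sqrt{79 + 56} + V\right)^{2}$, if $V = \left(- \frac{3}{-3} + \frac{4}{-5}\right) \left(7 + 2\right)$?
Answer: $\frac{3456}{25} + \frac{54 \sqrt{15}}{5} \approx 180.07$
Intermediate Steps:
$V = \frac{9}{5}$ ($V = \left(\left(-3\right) \left(- \frac{1}{3}\right) + 4 \left(- \frac{1}{5}\right)\right) 9 = \left(1 - \frac{4}{5}\right) 9 = \frac{1}{5} \cdot 9 = \frac{9}{5} \approx 1.8$)
$\left(\sqrt{79 + 56} + V\right)^{2} = \left(\sqrt{79 + 56} + \frac{9}{5}\right)^{2} = \left(\sqrt{135} + \frac{9}{5}\right)^{2} = \left(3 \sqrt{15} + \frac{9}{5}\right)^{2} = \left(\frac{9}{5} + 3 \sqrt{15}\right)^{2}$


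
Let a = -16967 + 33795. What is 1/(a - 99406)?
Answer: -1/82578 ≈ -1.2110e-5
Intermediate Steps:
a = 16828
1/(a - 99406) = 1/(16828 - 99406) = 1/(-82578) = -1/82578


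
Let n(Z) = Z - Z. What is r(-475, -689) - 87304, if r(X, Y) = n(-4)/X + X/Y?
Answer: -60151981/689 ≈ -87303.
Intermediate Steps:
n(Z) = 0
r(X, Y) = X/Y (r(X, Y) = 0/X + X/Y = 0 + X/Y = X/Y)
r(-475, -689) - 87304 = -475/(-689) - 87304 = -475*(-1/689) - 87304 = 475/689 - 87304 = -60151981/689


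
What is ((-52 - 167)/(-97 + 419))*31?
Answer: -6789/322 ≈ -21.084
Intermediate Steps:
((-52 - 167)/(-97 + 419))*31 = -219/322*31 = -6789/322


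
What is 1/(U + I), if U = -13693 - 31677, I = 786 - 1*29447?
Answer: -1/74031 ≈ -1.3508e-5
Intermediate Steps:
I = -28661 (I = 786 - 29447 = -28661)
U = -45370
1/(U + I) = 1/(-45370 - 28661) = 1/(-74031) = -1/74031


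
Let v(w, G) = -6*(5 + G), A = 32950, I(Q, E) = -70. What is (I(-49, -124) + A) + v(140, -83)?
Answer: 33348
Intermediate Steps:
v(w, G) = -30 - 6*G
(I(-49, -124) + A) + v(140, -83) = (-70 + 32950) + (-30 - 6*(-83)) = 32880 + (-30 + 498) = 32880 + 468 = 33348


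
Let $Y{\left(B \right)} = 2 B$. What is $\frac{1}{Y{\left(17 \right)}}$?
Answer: $\frac{1}{34} \approx 0.029412$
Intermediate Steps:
$\frac{1}{Y{\left(17 \right)}} = \frac{1}{2 \cdot 17} = \frac{1}{34}$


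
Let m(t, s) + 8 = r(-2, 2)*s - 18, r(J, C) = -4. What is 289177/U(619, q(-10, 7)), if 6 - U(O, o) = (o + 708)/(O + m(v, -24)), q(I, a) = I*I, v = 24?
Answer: 199242953/3326 ≈ 59905.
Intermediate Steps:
m(t, s) = -26 - 4*s (m(t, s) = -8 + (-4*s - 18) = -8 + (-18 - 4*s) = -26 - 4*s)
q(I, a) = I²
U(O, o) = 6 - (708 + o)/(70 + O) (U(O, o) = 6 - (o + 708)/(O + (-26 - 4*(-24))) = 6 - (708 + o)/(O + (-26 + 96)) = 6 - (708 + o)/(O + 70) = 6 - (708 + o)/(70 + O))
289177/U(619, q(-10, 7)) = 289177/(((-288 - 1*(-10)² + 6*619)/(70 + 619))) = 289177/(((-288 - 1*100 + 3714)/689)) = 289177/(((-288 - 100 + 3714)/689)) = 289177/(((1/689)*3326)) = 289177/(3326/689) = 289177*(689/3326) = 199242953/3326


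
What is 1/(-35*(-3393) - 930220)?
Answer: -1/811465 ≈ -1.2323e-6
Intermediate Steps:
1/(-35*(-3393) - 930220) = 1/(118755 - 930220) = 1/(-811465) = -1/811465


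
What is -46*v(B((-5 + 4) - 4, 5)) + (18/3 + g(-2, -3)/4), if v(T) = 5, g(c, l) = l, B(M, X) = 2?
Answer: -899/4 ≈ -224.75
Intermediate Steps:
-46*v(B((-5 + 4) - 4, 5)) + (18/3 + g(-2, -3)/4) = -46*5 + (18/3 - 3/4) = -230 + (18*(⅓) - 3*¼) = -230 + (6 - ¾) = -230 + 21/4 = -899/4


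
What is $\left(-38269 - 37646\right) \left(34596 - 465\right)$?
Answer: $-2591054865$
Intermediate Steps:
$\left(-38269 - 37646\right) \left(34596 - 465\right) = \left(-75915\right) 34131 = -2591054865$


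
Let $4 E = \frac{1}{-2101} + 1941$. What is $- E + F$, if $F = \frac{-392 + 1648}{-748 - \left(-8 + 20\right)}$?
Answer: $- \frac{97183307}{199595} \approx -486.9$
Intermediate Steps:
$E = \frac{1019510}{2101}$ ($E = \frac{\frac{1}{-2101} + 1941}{4} = \frac{- \frac{1}{2101} + 1941}{4} = \frac{1}{4} \cdot \frac{4078040}{2101} = \frac{1019510}{2101} \approx 485.25$)
$F = - \frac{157}{95}$ ($F = \frac{1256}{-748 - 12} = \frac{1256}{-760} = 1256 \left(- \frac{1}{760}\right) = - \frac{157}{95} \approx -1.6526$)
$- E + F = \left(-1\right) \frac{1019510}{2101} - \frac{157}{95} = - \frac{1019510}{2101} - \frac{157}{95} = - \frac{97183307}{199595}$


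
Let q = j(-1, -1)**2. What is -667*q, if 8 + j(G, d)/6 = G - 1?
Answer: -2401200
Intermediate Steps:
j(G, d) = -54 + 6*G (j(G, d) = -48 + 6*(G - 1) = -48 + 6*(-1 + G) = -48 + (-6 + 6*G) = -54 + 6*G)
q = 3600 (q = (-54 + 6*(-1))**2 = (-54 - 6)**2 = (-60)**2 = 3600)
-667*q = -667*3600 = -2401200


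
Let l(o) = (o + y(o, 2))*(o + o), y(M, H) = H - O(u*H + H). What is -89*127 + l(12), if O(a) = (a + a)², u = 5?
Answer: -24791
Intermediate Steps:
O(a) = 4*a² (O(a) = (2*a)² = 4*a²)
y(M, H) = H - 144*H² (y(M, H) = H - 4*(5*H + H)² = H - 4*(6*H)² = H - 4*36*H² = H - 144*H²)
l(o) = 2*o*(-574 + o) (l(o) = (o + 2*(1 - 144*2))*(o + o) = (o + 2*(1 - 288))*(2*o) = (o + 2*(-287))*(2*o) = (o - 574)*(2*o) = (-574 + o)*(2*o) = 2*o*(-574 + o))
-89*127 + l(12) = -89*127 + 2*12*(-574 + 12) = -11303 + 2*12*(-562) = -11303 - 13488 = -24791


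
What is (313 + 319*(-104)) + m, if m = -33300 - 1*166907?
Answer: -233070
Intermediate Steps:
m = -200207 (m = -33300 - 166907 = -200207)
(313 + 319*(-104)) + m = (313 + 319*(-104)) - 200207 = (313 - 33176) - 200207 = -32863 - 200207 = -233070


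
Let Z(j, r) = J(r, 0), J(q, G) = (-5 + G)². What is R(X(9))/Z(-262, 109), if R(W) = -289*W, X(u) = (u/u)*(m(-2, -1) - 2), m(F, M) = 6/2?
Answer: -289/25 ≈ -11.560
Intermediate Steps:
m(F, M) = 3 (m(F, M) = 6*(½) = 3)
X(u) = 1 (X(u) = (u/u)*(3 - 2) = 1*1 = 1)
Z(j, r) = 25 (Z(j, r) = (-5 + 0)² = (-5)² = 25)
R(X(9))/Z(-262, 109) = -289*1/25 = -289/25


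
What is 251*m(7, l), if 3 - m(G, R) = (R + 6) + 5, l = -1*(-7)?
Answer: -3765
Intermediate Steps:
l = 7
m(G, R) = -8 - R (m(G, R) = 3 - ((R + 6) + 5) = 3 - ((6 + R) + 5) = 3 - (11 + R) = 3 + (-11 - R) = -8 - R)
251*m(7, l) = 251*(-8 - 1*7) = 251*(-8 - 7) = 251*(-15) = -3765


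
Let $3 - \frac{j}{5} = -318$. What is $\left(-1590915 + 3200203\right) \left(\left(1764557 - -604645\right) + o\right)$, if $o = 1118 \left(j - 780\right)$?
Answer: $5297055134976$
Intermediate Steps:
$j = 1605$ ($j = 15 - -1590 = 15 + 1590 = 1605$)
$o = 922350$ ($o = 1118 \left(1605 - 780\right) = 1118 \cdot 825 = 922350$)
$\left(-1590915 + 3200203\right) \left(\left(1764557 - -604645\right) + o\right) = \left(-1590915 + 3200203\right) \left(\left(1764557 - -604645\right) + 922350\right) = 1609288 \left(\left(1764557 + 604645\right) + 922350\right) = 1609288 \left(2369202 + 922350\right) = 1609288 \cdot 3291552 = 5297055134976$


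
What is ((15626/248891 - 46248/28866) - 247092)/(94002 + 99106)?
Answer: -147936705932717/115615169384954 ≈ -1.2796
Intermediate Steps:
((15626/248891 - 46248/28866) - 247092)/(94002 + 99106) = ((15626*(1/248891) - 46248*1/28866) - 247092)/193108 = ((15626/248891 - 7708/4811) - 247092)*(1/193108) = (-1843275142/1197414601 - 247092)*(1/193108) = -295873411865434/1197414601*1/193108 = -147936705932717/115615169384954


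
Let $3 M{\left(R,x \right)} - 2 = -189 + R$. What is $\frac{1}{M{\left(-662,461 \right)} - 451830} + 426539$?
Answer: $\frac{192843826906}{452113} \approx 4.2654 \cdot 10^{5}$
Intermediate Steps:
$M{\left(R,x \right)} = - \frac{187}{3} + \frac{R}{3}$ ($M{\left(R,x \right)} = \frac{2}{3} + \frac{-189 + R}{3} = \frac{2}{3} + \left(-63 + \frac{R}{3}\right) = - \frac{187}{3} + \frac{R}{3}$)
$\frac{1}{M{\left(-662,461 \right)} - 451830} + 426539 = \frac{1}{\left(- \frac{187}{3} + \frac{1}{3} \left(-662\right)\right) - 451830} + 426539 = \frac{1}{\left(- \frac{187}{3} - \frac{662}{3}\right) - 451830} + 426539 = \frac{1}{-283 - 451830} + 426539 = \frac{1}{-452113} + 426539 = - \frac{1}{452113} + 426539 = \frac{192843826906}{452113}$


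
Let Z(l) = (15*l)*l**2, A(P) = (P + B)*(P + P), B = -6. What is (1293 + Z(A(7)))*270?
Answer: 11462310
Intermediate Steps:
A(P) = 2*P*(-6 + P) (A(P) = (P - 6)*(P + P) = (-6 + P)*(2*P) = 2*P*(-6 + P))
Z(l) = 15*l**3
(1293 + Z(A(7)))*270 = (1293 + 15*(2*7*(-6 + 7))**3)*270 = (1293 + 15*(2*7*1)**3)*270 = (1293 + 15*14**3)*270 = (1293 + 15*2744)*270 = (1293 + 41160)*270 = 42453*270 = 11462310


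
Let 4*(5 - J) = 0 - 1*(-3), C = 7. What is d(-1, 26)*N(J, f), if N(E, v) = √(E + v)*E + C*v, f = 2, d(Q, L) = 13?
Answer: 2561/8 ≈ 320.13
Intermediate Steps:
J = 17/4 (J = 5 - (0 - 1*(-3))/4 = 5 - (0 + 3)/4 = 5 - ¼*3 = 5 - ¾ = 17/4 ≈ 4.2500)
N(E, v) = 7*v + E*√(E + v) (N(E, v) = √(E + v)*E + 7*v = E*√(E + v) + 7*v = 7*v + E*√(E + v))
d(-1, 26)*N(J, f) = 13*(7*2 + 17*√(17/4 + 2)/4) = 13*(14 + 17*√(25/4)/4) = 13*(14 + (17/4)*(5/2)) = 13*(14 + 85/8) = 13*(197/8) = 2561/8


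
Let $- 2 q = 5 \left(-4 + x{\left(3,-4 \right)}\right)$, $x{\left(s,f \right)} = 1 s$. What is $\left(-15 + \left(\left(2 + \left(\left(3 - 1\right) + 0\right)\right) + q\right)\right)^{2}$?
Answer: $\frac{289}{4} \approx 72.25$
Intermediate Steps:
$x{\left(s,f \right)} = s$
$q = \frac{5}{2}$ ($q = - \frac{5 \left(-4 + 3\right)}{2} = - \frac{5 \left(-1\right)}{2} = \left(- \frac{1}{2}\right) \left(-5\right) = \frac{5}{2} \approx 2.5$)
$\left(-15 + \left(\left(2 + \left(\left(3 - 1\right) + 0\right)\right) + q\right)\right)^{2} = \left(-15 + \left(\left(2 + \left(\left(3 - 1\right) + 0\right)\right) + \frac{5}{2}\right)\right)^{2} = \left(-15 + \left(\left(2 + \left(2 + 0\right)\right) + \frac{5}{2}\right)\right)^{2} = \left(-15 + \left(\left(2 + 2\right) + \frac{5}{2}\right)\right)^{2} = \left(-15 + \left(4 + \frac{5}{2}\right)\right)^{2} = \left(-15 + \frac{13}{2}\right)^{2} = \left(- \frac{17}{2}\right)^{2} = \frac{289}{4}$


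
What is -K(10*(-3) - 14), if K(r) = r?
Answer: 44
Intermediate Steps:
-K(10*(-3) - 14) = -(10*(-3) - 14) = -(-30 - 14) = -1*(-44) = 44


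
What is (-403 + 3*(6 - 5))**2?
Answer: 160000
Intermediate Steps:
(-403 + 3*(6 - 5))**2 = (-403 + 3*1)**2 = (-403 + 3)**2 = (-400)**2 = 160000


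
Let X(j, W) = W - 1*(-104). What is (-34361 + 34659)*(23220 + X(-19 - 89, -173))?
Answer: 6898998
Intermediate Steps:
X(j, W) = 104 + W (X(j, W) = W + 104 = 104 + W)
(-34361 + 34659)*(23220 + X(-19 - 89, -173)) = (-34361 + 34659)*(23220 + (104 - 173)) = 298*(23220 - 69) = 298*23151 = 6898998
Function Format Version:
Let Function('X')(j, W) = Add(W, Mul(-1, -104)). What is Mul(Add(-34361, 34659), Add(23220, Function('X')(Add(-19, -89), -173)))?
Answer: 6898998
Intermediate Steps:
Function('X')(j, W) = Add(104, W) (Function('X')(j, W) = Add(W, 104) = Add(104, W))
Mul(Add(-34361, 34659), Add(23220, Function('X')(Add(-19, -89), -173))) = Mul(Add(-34361, 34659), Add(23220, Add(104, -173))) = Mul(298, Add(23220, -69)) = Mul(298, 23151) = 6898998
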